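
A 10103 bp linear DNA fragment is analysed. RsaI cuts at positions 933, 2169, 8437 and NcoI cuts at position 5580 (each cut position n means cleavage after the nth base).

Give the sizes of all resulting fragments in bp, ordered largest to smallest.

Combined cut positions (sorted): 933, 2169, 5580, 8437.
Linear molecule, 4 cuts → 5 fragments:
  933 − 0 = 933 bp
  2169 − 933 = 1236 bp
  5580 − 2169 = 3411 bp
  8437 − 5580 = 2857 bp
  10103 − 8437 = 1666 bp
Sorted largest to smallest: 3411, 2857, 1666, 1236, 933 bp.

3411, 2857, 1666, 1236, 933 bp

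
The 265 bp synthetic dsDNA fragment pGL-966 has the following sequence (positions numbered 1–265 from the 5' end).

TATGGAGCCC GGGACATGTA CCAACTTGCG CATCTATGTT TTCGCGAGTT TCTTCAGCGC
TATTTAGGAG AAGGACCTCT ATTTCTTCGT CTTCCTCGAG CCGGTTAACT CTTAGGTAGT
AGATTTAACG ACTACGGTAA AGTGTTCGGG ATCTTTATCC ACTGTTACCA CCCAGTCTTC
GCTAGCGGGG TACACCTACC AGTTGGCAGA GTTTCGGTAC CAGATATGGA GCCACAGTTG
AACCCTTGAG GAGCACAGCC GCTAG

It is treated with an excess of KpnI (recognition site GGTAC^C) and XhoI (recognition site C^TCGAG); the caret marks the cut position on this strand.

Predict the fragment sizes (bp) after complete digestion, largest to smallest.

125, 95, 45 bp

The KpnI site (GGTACC) starts at position 216.
KpnI cuts after base 5 of each site (before the last base), so after position 220.
The XhoI site (CTCGAG) starts at position 95.
XhoI cuts after the first base of each site, so after position 95.
Combined cut positions: 95, 220.
Linear molecule, 2 cuts → 3 fragments:
  1–95 → 95 bp
  96–220 → 125 bp
  221–265 → 45 bp
Sorted largest to smallest: 125, 95, 45 bp.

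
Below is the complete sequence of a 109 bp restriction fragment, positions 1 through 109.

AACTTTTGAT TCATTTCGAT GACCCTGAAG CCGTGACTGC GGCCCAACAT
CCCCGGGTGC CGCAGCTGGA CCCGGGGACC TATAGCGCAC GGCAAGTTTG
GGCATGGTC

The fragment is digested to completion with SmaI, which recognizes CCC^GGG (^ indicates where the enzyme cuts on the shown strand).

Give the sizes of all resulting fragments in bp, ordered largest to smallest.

SmaI sites (CCCGGG) start at positions 52, 71.
SmaI cuts after base 3 of each site, so after positions 54, 73.
Linear molecule, 2 cuts → 3 fragments:
  1–54 → 54 bp
  55–73 → 19 bp
  74–109 → 36 bp
Sorted largest to smallest: 54, 36, 19 bp.

54, 36, 19 bp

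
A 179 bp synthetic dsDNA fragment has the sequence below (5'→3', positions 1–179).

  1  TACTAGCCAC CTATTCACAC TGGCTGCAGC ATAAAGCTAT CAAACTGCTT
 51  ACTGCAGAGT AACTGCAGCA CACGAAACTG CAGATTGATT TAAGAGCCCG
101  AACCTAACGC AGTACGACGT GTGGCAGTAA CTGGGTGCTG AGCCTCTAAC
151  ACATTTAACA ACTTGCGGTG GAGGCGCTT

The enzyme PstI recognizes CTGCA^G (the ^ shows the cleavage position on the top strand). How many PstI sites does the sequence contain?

CTGCAG occurs starting at positions 24, 52, 63, 78.
PstI cuts at 4 sites.

4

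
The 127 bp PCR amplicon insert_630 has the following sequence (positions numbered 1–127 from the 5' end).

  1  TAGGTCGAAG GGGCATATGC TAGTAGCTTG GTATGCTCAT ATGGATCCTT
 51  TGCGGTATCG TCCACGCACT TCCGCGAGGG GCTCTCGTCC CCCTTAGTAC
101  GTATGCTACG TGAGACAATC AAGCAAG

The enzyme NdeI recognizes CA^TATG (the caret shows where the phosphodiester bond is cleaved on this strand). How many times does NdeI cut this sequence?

2

CATATG occurs starting at positions 14, 38.
NdeI cuts at 2 sites.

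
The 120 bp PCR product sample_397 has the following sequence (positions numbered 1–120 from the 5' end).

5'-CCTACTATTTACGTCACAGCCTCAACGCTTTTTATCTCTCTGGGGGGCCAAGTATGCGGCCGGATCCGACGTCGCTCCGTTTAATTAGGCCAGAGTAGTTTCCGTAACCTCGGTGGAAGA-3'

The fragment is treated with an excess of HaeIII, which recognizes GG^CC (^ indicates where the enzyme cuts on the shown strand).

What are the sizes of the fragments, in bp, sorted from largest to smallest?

47, 31, 30, 12 bp

HaeIII sites (GGCC) start at positions 46, 58, 88.
HaeIII cuts after base 2 of each site, so after positions 47, 59, 89.
Linear molecule, 3 cuts → 4 fragments:
  1–47 → 47 bp
  48–59 → 12 bp
  60–89 → 30 bp
  90–120 → 31 bp
Sorted largest to smallest: 47, 31, 30, 12 bp.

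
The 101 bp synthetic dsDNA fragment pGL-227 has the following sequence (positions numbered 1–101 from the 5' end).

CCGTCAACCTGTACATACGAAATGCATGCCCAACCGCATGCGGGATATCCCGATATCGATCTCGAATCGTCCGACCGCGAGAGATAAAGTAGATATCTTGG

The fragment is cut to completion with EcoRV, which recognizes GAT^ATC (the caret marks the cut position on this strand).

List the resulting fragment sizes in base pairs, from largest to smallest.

46, 40, 8, 7 bp

EcoRV sites (GATATC) start at positions 44, 52, 92.
EcoRV cuts after base 3 of each site, so after positions 46, 54, 94.
Linear molecule, 3 cuts → 4 fragments:
  1–46 → 46 bp
  47–54 → 8 bp
  55–94 → 40 bp
  95–101 → 7 bp
Sorted largest to smallest: 46, 40, 8, 7 bp.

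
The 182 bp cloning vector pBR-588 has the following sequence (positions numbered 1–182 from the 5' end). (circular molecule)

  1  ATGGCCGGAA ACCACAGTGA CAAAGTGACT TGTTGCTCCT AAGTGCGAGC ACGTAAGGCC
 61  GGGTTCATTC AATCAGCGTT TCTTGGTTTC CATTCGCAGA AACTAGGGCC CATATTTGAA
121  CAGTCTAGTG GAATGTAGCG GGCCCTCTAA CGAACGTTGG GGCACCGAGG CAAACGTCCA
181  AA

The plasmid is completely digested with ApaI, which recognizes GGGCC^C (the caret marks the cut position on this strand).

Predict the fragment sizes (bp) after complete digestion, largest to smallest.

148, 34 bp

ApaI sites (GGGCCC) start at positions 106, 140.
ApaI cuts after base 5 of each site (before the last base), so after positions 110, 144.
Circular molecule, 2 cuts → 2 fragments:
  111–144 → 34 bp
  145–182 then 1–110 → 38 + 110 = 148 bp
Sorted largest to smallest: 148, 34 bp.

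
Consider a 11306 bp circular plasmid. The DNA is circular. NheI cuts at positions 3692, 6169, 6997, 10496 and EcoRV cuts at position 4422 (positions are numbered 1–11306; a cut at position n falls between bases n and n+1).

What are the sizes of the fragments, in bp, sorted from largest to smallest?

4502, 3499, 1747, 828, 730 bp

Combined cut positions (sorted): 3692, 4422, 6169, 6997, 10496.
Circular molecule, 5 cuts → 5 fragments:
  4422 − 3692 = 730 bp
  6169 − 4422 = 1747 bp
  6997 − 6169 = 828 bp
  10496 − 6997 = 3499 bp
  wrap: 11306 − 10496 + 3692 = 4502 bp
Sorted largest to smallest: 4502, 3499, 1747, 828, 730 bp.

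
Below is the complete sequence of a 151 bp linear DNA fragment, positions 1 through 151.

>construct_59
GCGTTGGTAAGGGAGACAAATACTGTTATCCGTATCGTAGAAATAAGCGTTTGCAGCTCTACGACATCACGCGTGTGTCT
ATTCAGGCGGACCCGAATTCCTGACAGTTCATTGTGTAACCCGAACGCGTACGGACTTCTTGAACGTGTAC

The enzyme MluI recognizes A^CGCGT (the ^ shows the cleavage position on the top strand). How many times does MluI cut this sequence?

2

ACGCGT occurs starting at positions 69, 125.
MluI cuts at 2 sites.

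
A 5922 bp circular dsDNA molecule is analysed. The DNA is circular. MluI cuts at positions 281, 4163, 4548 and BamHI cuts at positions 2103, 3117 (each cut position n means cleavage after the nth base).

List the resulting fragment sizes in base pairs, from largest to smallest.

1822, 1655, 1046, 1014, 385 bp

Combined cut positions (sorted): 281, 2103, 3117, 4163, 4548.
Circular molecule, 5 cuts → 5 fragments:
  2103 − 281 = 1822 bp
  3117 − 2103 = 1014 bp
  4163 − 3117 = 1046 bp
  4548 − 4163 = 385 bp
  wrap: 5922 − 4548 + 281 = 1655 bp
Sorted largest to smallest: 1822, 1655, 1046, 1014, 385 bp.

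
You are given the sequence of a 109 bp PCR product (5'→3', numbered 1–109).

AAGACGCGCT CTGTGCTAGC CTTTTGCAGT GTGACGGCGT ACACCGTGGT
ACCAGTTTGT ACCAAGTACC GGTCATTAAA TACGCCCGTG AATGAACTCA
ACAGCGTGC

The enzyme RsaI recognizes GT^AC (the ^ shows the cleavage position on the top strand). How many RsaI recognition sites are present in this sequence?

GTAC occurs starting at positions 39, 49, 59, 66.
RsaI cuts at 4 sites.

4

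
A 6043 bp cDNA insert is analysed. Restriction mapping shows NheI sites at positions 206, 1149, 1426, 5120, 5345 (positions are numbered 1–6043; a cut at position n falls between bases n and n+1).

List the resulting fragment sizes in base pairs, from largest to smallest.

Linear molecule, 5 cuts → 6 fragments:
  206 − 0 = 206 bp
  1149 − 206 = 943 bp
  1426 − 1149 = 277 bp
  5120 − 1426 = 3694 bp
  5345 − 5120 = 225 bp
  6043 − 5345 = 698 bp
Sorted largest to smallest: 3694, 943, 698, 277, 225, 206 bp.

3694, 943, 698, 277, 225, 206 bp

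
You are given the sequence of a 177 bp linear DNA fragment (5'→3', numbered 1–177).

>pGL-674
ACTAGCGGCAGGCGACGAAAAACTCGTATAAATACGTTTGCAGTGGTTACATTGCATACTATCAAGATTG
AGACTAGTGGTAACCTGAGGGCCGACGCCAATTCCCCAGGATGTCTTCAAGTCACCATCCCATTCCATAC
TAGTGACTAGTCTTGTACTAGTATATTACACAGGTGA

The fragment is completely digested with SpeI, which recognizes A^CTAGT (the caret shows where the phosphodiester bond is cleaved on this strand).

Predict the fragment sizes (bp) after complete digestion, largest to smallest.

SpeI sites (ACTAGT) start at positions 73, 139, 146, 157.
SpeI cuts after the first base of each site, so after positions 73, 139, 146, 157.
Linear molecule, 4 cuts → 5 fragments:
  1–73 → 73 bp
  74–139 → 66 bp
  140–146 → 7 bp
  147–157 → 11 bp
  158–177 → 20 bp
Sorted largest to smallest: 73, 66, 20, 11, 7 bp.

73, 66, 20, 11, 7 bp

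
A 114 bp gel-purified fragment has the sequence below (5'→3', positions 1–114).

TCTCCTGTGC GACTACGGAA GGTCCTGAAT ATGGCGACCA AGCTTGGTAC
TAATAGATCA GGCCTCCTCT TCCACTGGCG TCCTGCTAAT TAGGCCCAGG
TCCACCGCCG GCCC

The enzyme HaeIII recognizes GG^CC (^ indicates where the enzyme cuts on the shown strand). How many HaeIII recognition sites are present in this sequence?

3

GGCC occurs starting at positions 61, 93, 110.
HaeIII cuts at 3 sites.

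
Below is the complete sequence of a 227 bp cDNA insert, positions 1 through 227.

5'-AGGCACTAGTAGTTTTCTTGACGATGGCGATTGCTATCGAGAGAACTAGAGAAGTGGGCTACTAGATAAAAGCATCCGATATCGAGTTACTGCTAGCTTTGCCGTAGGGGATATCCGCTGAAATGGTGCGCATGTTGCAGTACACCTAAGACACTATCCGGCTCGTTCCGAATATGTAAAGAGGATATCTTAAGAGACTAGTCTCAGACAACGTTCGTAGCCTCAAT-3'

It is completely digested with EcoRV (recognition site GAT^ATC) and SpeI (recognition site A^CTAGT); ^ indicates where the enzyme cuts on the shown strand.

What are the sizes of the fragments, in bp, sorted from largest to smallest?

75, 74, 32, 30, 11, 5 bp

EcoRV sites (GATATC) start at positions 78, 110, 184.
EcoRV cuts after base 3 of each site, so after positions 80, 112, 186.
SpeI sites (ACTAGT) start at positions 5, 197.
SpeI cuts after the first base of each site, so after positions 5, 197.
Combined cut positions: 5, 80, 112, 186, 197.
Linear molecule, 5 cuts → 6 fragments:
  1–5 → 5 bp
  6–80 → 75 bp
  81–112 → 32 bp
  113–186 → 74 bp
  187–197 → 11 bp
  198–227 → 30 bp
Sorted largest to smallest: 75, 74, 32, 30, 11, 5 bp.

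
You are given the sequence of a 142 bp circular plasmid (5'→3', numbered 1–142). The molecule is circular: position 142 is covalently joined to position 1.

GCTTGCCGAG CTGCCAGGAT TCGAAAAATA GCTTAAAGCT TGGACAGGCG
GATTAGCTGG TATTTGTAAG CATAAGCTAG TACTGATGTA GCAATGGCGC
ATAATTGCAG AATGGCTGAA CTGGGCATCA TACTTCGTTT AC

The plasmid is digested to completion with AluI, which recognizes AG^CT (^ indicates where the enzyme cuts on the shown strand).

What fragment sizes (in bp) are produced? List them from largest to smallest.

AluI sites (AGCT) start at positions 9, 30, 37, 55, 75.
AluI cuts after base 2 of each site, so after positions 10, 31, 38, 56, 76.
Circular molecule, 5 cuts → 5 fragments:
  11–31 → 21 bp
  32–38 → 7 bp
  39–56 → 18 bp
  57–76 → 20 bp
  77–142 then 1–10 → 66 + 10 = 76 bp
Sorted largest to smallest: 76, 21, 20, 18, 7 bp.

76, 21, 20, 18, 7 bp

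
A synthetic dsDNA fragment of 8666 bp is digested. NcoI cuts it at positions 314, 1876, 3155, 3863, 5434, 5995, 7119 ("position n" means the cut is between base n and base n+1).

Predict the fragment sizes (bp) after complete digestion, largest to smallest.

1571, 1562, 1547, 1279, 1124, 708, 561, 314 bp

Linear molecule, 7 cuts → 8 fragments:
  314 − 0 = 314 bp
  1876 − 314 = 1562 bp
  3155 − 1876 = 1279 bp
  3863 − 3155 = 708 bp
  5434 − 3863 = 1571 bp
  5995 − 5434 = 561 bp
  7119 − 5995 = 1124 bp
  8666 − 7119 = 1547 bp
Sorted largest to smallest: 1571, 1562, 1547, 1279, 1124, 708, 561, 314 bp.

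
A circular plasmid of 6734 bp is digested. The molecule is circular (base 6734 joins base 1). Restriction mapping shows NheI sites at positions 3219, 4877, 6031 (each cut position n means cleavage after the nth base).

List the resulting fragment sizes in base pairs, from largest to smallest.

3922, 1658, 1154 bp

Circular molecule, 3 cuts → 3 fragments:
  4877 − 3219 = 1658 bp
  6031 − 4877 = 1154 bp
  wrap: 6734 − 6031 + 3219 = 3922 bp
Sorted largest to smallest: 3922, 1658, 1154 bp.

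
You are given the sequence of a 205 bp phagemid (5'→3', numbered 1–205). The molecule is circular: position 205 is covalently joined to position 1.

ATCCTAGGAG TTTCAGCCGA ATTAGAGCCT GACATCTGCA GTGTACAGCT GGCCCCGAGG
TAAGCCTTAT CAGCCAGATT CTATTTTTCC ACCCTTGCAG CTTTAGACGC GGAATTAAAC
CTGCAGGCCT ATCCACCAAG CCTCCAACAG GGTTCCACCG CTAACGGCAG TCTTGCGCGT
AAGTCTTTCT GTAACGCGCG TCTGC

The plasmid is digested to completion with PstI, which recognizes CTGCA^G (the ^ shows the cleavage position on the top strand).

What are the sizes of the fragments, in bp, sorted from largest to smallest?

120, 85 bp

PstI sites (CTGCAG) start at positions 36, 121.
PstI cuts after base 5 of each site (before the last base), so after positions 40, 125.
Circular molecule, 2 cuts → 2 fragments:
  41–125 → 85 bp
  126–205 then 1–40 → 80 + 40 = 120 bp
Sorted largest to smallest: 120, 85 bp.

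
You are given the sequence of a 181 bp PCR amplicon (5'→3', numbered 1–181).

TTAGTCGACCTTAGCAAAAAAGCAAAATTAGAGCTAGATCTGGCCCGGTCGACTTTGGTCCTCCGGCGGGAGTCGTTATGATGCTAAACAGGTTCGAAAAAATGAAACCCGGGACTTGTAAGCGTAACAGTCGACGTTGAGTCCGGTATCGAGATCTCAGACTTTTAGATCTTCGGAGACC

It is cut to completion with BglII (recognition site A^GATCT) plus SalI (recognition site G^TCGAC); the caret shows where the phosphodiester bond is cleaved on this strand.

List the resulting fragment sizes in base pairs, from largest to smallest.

82, 32, 22, 15, 14, 12, 4 bp

BglII sites (AGATCT) start at positions 36, 152, 167.
BglII cuts after the first base of each site, so after positions 36, 152, 167.
SalI sites (GTCGAC) start at positions 4, 48, 130.
SalI cuts after the first base of each site, so after positions 4, 48, 130.
Combined cut positions: 4, 36, 48, 130, 152, 167.
Linear molecule, 6 cuts → 7 fragments:
  1–4 → 4 bp
  5–36 → 32 bp
  37–48 → 12 bp
  49–130 → 82 bp
  131–152 → 22 bp
  153–167 → 15 bp
  168–181 → 14 bp
Sorted largest to smallest: 82, 32, 22, 15, 14, 12, 4 bp.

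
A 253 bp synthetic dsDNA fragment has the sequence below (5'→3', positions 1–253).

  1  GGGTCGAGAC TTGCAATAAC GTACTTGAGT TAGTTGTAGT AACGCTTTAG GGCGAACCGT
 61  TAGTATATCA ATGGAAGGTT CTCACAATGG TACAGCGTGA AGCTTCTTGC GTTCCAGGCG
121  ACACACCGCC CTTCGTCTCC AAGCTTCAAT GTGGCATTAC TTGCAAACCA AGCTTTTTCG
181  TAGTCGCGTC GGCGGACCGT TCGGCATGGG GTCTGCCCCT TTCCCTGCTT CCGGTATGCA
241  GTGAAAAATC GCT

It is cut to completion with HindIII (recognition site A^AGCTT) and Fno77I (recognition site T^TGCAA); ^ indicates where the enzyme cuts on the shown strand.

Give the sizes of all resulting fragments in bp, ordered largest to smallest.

89, 83, 41, 20, 11, 9 bp

HindIII sites (AAGCTT) start at positions 100, 141, 170.
HindIII cuts after the first base of each site, so after positions 100, 141, 170.
Fno77I sites (TTGCAA) start at positions 11, 161.
Fno77I cuts after the first base of each site, so after positions 11, 161.
Combined cut positions: 11, 100, 141, 161, 170.
Linear molecule, 5 cuts → 6 fragments:
  1–11 → 11 bp
  12–100 → 89 bp
  101–141 → 41 bp
  142–161 → 20 bp
  162–170 → 9 bp
  171–253 → 83 bp
Sorted largest to smallest: 89, 83, 41, 20, 11, 9 bp.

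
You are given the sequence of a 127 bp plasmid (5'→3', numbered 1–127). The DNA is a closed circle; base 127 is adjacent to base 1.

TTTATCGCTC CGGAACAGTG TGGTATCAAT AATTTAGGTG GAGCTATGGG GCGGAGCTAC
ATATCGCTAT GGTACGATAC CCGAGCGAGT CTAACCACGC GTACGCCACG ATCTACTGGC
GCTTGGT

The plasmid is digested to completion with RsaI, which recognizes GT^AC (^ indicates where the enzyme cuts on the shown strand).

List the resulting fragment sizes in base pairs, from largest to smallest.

98, 29 bp

RsaI sites (GTAC) start at positions 72, 101.
RsaI cuts after base 2 of each site, so after positions 73, 102.
Circular molecule, 2 cuts → 2 fragments:
  74–102 → 29 bp
  103–127 then 1–73 → 25 + 73 = 98 bp
Sorted largest to smallest: 98, 29 bp.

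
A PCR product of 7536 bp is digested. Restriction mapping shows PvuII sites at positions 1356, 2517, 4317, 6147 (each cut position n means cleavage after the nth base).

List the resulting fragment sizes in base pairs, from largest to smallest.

1830, 1800, 1389, 1356, 1161 bp

Linear molecule, 4 cuts → 5 fragments:
  1356 − 0 = 1356 bp
  2517 − 1356 = 1161 bp
  4317 − 2517 = 1800 bp
  6147 − 4317 = 1830 bp
  7536 − 6147 = 1389 bp
Sorted largest to smallest: 1830, 1800, 1389, 1356, 1161 bp.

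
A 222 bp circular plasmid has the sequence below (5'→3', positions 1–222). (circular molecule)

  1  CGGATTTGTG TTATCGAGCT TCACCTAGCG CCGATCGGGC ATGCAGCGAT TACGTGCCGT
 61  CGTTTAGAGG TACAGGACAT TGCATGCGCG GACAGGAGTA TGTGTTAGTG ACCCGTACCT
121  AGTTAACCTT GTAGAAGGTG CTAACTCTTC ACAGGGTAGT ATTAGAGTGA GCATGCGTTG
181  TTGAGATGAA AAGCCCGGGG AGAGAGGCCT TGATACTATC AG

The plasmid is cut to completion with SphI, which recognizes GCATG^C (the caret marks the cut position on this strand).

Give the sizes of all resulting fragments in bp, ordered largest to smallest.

SphI sites (GCATGC) start at positions 39, 82, 171.
SphI cuts after base 5 of each site (before the last base), so after positions 43, 86, 175.
Circular molecule, 3 cuts → 3 fragments:
  44–86 → 43 bp
  87–175 → 89 bp
  176–222 then 1–43 → 47 + 43 = 90 bp
Sorted largest to smallest: 90, 89, 43 bp.

90, 89, 43 bp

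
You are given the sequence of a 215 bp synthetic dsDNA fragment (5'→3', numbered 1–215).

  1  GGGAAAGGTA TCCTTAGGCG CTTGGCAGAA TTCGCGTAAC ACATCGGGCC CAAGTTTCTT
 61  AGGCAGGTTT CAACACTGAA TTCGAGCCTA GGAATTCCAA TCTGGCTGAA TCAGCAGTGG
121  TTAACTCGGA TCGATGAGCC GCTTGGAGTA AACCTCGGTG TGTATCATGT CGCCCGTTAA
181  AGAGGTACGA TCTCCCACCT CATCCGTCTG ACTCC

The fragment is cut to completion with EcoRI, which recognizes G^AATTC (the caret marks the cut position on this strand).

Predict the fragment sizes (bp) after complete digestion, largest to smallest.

123, 50, 28, 14 bp

EcoRI sites (GAATTC) start at positions 28, 78, 92.
EcoRI cuts after the first base of each site, so after positions 28, 78, 92.
Linear molecule, 3 cuts → 4 fragments:
  1–28 → 28 bp
  29–78 → 50 bp
  79–92 → 14 bp
  93–215 → 123 bp
Sorted largest to smallest: 123, 50, 28, 14 bp.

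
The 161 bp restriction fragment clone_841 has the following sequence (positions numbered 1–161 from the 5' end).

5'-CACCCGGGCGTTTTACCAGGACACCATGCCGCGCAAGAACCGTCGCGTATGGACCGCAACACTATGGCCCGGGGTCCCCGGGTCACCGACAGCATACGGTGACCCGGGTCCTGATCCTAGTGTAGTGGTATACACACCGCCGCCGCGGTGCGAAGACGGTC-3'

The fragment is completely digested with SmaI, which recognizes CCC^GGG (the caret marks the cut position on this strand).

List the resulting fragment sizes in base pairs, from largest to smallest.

65, 56, 26, 9, 5 bp

SmaI sites (CCCGGG) start at positions 3, 68, 77, 103.
SmaI cuts after base 3 of each site, so after positions 5, 70, 79, 105.
Linear molecule, 4 cuts → 5 fragments:
  1–5 → 5 bp
  6–70 → 65 bp
  71–79 → 9 bp
  80–105 → 26 bp
  106–161 → 56 bp
Sorted largest to smallest: 65, 56, 26, 9, 5 bp.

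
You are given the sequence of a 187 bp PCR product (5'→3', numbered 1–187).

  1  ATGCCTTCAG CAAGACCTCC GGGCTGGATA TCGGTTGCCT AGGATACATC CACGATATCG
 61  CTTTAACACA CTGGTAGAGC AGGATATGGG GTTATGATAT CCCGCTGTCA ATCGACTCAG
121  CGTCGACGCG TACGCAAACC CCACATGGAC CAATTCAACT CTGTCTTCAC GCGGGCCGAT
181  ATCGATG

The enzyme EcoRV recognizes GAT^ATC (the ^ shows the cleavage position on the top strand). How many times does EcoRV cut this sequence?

4

GATATC occurs starting at positions 27, 54, 96, 178.
EcoRV cuts at 4 sites.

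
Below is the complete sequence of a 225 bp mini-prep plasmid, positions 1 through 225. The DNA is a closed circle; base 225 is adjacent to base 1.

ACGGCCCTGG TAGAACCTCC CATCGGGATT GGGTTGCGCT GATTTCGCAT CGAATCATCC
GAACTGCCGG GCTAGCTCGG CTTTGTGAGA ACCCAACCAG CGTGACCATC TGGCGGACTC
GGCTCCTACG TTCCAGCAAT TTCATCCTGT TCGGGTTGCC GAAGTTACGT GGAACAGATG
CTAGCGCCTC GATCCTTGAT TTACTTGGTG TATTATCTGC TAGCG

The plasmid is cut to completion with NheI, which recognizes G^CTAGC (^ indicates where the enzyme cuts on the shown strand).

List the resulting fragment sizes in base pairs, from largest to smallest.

109, 77, 39 bp

NheI sites (GCTAGC) start at positions 71, 180, 219.
NheI cuts after the first base of each site, so after positions 71, 180, 219.
Circular molecule, 3 cuts → 3 fragments:
  72–180 → 109 bp
  181–219 → 39 bp
  220–225 then 1–71 → 6 + 71 = 77 bp
Sorted largest to smallest: 109, 77, 39 bp.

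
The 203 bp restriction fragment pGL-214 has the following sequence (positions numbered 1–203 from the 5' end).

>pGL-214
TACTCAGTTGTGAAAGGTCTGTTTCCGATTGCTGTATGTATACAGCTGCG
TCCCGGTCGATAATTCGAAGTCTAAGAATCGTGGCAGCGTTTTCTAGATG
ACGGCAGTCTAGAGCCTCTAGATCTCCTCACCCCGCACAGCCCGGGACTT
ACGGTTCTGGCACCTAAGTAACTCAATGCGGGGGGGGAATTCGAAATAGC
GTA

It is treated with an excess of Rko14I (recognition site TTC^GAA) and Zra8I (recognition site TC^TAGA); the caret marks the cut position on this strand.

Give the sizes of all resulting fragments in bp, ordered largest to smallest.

Rko14I sites (TTCGAA) start at positions 64, 190.
Rko14I cuts after base 3 of each site, so after positions 66, 192.
Zra8I sites (TCTAGA) start at positions 93, 108, 117.
Zra8I cuts after base 2 of each site, so after positions 94, 109, 118.
Combined cut positions: 66, 94, 109, 118, 192.
Linear molecule, 5 cuts → 6 fragments:
  1–66 → 66 bp
  67–94 → 28 bp
  95–109 → 15 bp
  110–118 → 9 bp
  119–192 → 74 bp
  193–203 → 11 bp
Sorted largest to smallest: 74, 66, 28, 15, 11, 9 bp.

74, 66, 28, 15, 11, 9 bp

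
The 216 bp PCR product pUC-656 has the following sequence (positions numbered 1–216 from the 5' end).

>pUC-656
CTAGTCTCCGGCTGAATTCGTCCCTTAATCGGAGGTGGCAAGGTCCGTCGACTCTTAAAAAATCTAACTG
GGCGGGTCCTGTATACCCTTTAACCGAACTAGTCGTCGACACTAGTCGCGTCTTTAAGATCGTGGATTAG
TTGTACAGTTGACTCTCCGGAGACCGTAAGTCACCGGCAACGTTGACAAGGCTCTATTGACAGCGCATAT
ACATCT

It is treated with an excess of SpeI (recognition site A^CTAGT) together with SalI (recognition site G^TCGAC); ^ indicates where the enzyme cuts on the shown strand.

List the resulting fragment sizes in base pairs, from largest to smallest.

105, 51, 47, 7, 6 bp

SpeI sites (ACTAGT) start at positions 98, 111.
SpeI cuts after the first base of each site, so after positions 98, 111.
SalI sites (GTCGAC) start at positions 47, 105.
SalI cuts after the first base of each site, so after positions 47, 105.
Combined cut positions: 47, 98, 105, 111.
Linear molecule, 4 cuts → 5 fragments:
  1–47 → 47 bp
  48–98 → 51 bp
  99–105 → 7 bp
  106–111 → 6 bp
  112–216 → 105 bp
Sorted largest to smallest: 105, 51, 47, 7, 6 bp.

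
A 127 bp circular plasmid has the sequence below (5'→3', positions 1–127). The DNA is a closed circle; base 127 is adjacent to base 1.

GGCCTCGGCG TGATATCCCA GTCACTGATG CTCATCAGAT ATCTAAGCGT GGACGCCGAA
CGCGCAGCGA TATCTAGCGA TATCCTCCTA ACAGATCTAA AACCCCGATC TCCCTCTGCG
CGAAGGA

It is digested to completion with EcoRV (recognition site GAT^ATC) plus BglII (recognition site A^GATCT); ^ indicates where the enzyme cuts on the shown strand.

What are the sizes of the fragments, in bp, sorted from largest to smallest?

48, 31, 26, 12, 10 bp

EcoRV sites (GATATC) start at positions 12, 38, 69, 79.
EcoRV cuts after base 3 of each site, so after positions 14, 40, 71, 81.
The BglII site (AGATCT) starts at position 93.
BglII cuts after the first base of each site, so after position 93.
Combined cut positions: 14, 40, 71, 81, 93.
Circular molecule, 5 cuts → 5 fragments:
  15–40 → 26 bp
  41–71 → 31 bp
  72–81 → 10 bp
  82–93 → 12 bp
  94–127 then 1–14 → 34 + 14 = 48 bp
Sorted largest to smallest: 48, 31, 26, 12, 10 bp.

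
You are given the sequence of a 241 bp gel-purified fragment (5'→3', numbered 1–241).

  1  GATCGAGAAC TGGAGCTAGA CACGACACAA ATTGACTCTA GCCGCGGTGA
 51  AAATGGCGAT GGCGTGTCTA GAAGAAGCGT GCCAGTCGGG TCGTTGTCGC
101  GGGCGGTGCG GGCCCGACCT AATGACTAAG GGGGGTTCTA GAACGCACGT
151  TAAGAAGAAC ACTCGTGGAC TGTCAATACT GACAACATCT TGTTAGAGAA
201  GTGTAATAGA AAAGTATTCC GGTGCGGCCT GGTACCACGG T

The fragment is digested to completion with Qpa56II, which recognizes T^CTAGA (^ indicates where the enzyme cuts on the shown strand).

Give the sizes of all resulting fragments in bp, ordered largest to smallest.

104, 70, 67 bp

Qpa56II sites (TCTAGA) start at positions 67, 137.
Qpa56II cuts after the first base of each site, so after positions 67, 137.
Linear molecule, 2 cuts → 3 fragments:
  1–67 → 67 bp
  68–137 → 70 bp
  138–241 → 104 bp
Sorted largest to smallest: 104, 70, 67 bp.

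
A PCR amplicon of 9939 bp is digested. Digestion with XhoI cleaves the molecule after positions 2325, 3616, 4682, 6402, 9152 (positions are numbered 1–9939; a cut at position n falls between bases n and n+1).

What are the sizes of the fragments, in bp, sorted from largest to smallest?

2750, 2325, 1720, 1291, 1066, 787 bp

Linear molecule, 5 cuts → 6 fragments:
  2325 − 0 = 2325 bp
  3616 − 2325 = 1291 bp
  4682 − 3616 = 1066 bp
  6402 − 4682 = 1720 bp
  9152 − 6402 = 2750 bp
  9939 − 9152 = 787 bp
Sorted largest to smallest: 2750, 2325, 1720, 1291, 1066, 787 bp.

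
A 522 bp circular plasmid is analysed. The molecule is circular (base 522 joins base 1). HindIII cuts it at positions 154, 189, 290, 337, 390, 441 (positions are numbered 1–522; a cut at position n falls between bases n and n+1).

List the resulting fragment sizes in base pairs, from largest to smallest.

Circular molecule, 6 cuts → 6 fragments:
  189 − 154 = 35 bp
  290 − 189 = 101 bp
  337 − 290 = 47 bp
  390 − 337 = 53 bp
  441 − 390 = 51 bp
  wrap: 522 − 441 + 154 = 235 bp
Sorted largest to smallest: 235, 101, 53, 51, 47, 35 bp.

235, 101, 53, 51, 47, 35 bp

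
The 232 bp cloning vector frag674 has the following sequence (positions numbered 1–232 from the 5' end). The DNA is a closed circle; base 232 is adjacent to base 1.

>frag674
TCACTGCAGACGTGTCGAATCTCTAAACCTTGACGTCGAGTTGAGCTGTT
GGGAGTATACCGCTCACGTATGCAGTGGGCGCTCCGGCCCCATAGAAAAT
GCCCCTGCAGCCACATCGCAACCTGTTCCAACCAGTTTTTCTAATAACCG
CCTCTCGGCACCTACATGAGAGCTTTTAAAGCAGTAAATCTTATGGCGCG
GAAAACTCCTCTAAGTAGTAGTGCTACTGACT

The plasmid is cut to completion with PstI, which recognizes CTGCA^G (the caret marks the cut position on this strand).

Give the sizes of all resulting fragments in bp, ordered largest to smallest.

PstI sites (CTGCAG) start at positions 4, 105.
PstI cuts after base 5 of each site (before the last base), so after positions 8, 109.
Circular molecule, 2 cuts → 2 fragments:
  9–109 → 101 bp
  110–232 then 1–8 → 123 + 8 = 131 bp
Sorted largest to smallest: 131, 101 bp.

131, 101 bp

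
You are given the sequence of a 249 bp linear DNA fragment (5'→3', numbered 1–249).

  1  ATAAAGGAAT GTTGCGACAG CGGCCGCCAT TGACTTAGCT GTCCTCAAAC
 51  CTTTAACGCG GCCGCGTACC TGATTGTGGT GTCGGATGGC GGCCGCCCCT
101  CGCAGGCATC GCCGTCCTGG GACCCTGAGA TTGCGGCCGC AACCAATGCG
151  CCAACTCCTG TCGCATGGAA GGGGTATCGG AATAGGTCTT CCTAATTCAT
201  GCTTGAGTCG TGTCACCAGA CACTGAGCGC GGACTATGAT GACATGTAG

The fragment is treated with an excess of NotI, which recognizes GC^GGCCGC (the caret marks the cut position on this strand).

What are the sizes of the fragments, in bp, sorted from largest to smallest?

NotI sites (GCGGCCGC) start at positions 20, 58, 89, 133.
NotI cuts after base 2 of each site, so after positions 21, 59, 90, 134.
Linear molecule, 4 cuts → 5 fragments:
  1–21 → 21 bp
  22–59 → 38 bp
  60–90 → 31 bp
  91–134 → 44 bp
  135–249 → 115 bp
Sorted largest to smallest: 115, 44, 38, 31, 21 bp.

115, 44, 38, 31, 21 bp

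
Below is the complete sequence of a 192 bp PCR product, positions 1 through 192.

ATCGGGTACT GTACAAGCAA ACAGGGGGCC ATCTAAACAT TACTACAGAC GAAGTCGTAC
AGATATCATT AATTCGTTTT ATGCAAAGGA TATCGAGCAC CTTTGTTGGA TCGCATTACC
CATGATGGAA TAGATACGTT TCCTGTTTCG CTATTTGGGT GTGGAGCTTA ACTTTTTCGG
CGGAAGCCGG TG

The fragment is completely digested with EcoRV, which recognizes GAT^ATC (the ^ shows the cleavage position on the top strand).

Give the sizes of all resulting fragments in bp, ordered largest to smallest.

EcoRV sites (GATATC) start at positions 62, 89.
EcoRV cuts after base 3 of each site, so after positions 64, 91.
Linear molecule, 2 cuts → 3 fragments:
  1–64 → 64 bp
  65–91 → 27 bp
  92–192 → 101 bp
Sorted largest to smallest: 101, 64, 27 bp.

101, 64, 27 bp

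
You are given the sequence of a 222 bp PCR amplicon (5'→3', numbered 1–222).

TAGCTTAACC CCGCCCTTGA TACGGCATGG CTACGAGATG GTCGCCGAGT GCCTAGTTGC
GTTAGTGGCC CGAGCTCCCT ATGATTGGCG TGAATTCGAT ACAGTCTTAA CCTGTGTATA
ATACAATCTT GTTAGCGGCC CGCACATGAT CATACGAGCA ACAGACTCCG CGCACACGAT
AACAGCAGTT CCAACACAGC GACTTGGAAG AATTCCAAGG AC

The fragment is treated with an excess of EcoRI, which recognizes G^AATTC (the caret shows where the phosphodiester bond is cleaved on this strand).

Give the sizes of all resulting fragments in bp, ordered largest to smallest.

118, 92, 12 bp

EcoRI sites (GAATTC) start at positions 92, 210.
EcoRI cuts after the first base of each site, so after positions 92, 210.
Linear molecule, 2 cuts → 3 fragments:
  1–92 → 92 bp
  93–210 → 118 bp
  211–222 → 12 bp
Sorted largest to smallest: 118, 92, 12 bp.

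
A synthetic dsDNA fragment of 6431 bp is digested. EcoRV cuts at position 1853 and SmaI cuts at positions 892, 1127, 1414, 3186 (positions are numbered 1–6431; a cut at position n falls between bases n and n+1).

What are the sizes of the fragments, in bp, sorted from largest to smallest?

3245, 1333, 892, 439, 287, 235 bp

Combined cut positions (sorted): 892, 1127, 1414, 1853, 3186.
Linear molecule, 5 cuts → 6 fragments:
  892 − 0 = 892 bp
  1127 − 892 = 235 bp
  1414 − 1127 = 287 bp
  1853 − 1414 = 439 bp
  3186 − 1853 = 1333 bp
  6431 − 3186 = 3245 bp
Sorted largest to smallest: 3245, 1333, 892, 439, 287, 235 bp.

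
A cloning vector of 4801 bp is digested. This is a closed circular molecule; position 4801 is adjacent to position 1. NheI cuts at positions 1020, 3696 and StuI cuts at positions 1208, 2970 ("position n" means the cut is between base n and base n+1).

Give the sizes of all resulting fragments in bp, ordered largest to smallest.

2125, 1762, 726, 188 bp

Combined cut positions (sorted): 1020, 1208, 2970, 3696.
Circular molecule, 4 cuts → 4 fragments:
  1208 − 1020 = 188 bp
  2970 − 1208 = 1762 bp
  3696 − 2970 = 726 bp
  wrap: 4801 − 3696 + 1020 = 2125 bp
Sorted largest to smallest: 2125, 1762, 726, 188 bp.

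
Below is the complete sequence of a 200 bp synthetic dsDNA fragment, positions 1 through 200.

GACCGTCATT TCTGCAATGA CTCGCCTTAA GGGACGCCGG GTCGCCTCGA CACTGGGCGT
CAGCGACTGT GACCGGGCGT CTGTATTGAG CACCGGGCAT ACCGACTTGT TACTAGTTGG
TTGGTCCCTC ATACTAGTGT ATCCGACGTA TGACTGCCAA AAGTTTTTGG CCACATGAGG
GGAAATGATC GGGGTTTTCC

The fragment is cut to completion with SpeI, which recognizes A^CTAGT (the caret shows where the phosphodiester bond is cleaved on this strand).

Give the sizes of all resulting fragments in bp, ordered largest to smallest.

112, 67, 21 bp

SpeI sites (ACTAGT) start at positions 112, 133.
SpeI cuts after the first base of each site, so after positions 112, 133.
Linear molecule, 2 cuts → 3 fragments:
  1–112 → 112 bp
  113–133 → 21 bp
  134–200 → 67 bp
Sorted largest to smallest: 112, 67, 21 bp.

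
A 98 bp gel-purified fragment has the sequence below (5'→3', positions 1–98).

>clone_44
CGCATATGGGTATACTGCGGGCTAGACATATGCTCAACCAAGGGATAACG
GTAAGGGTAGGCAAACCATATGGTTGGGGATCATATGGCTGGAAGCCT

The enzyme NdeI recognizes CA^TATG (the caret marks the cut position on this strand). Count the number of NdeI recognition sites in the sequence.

CATATG occurs starting at positions 3, 27, 67, 82.
NdeI cuts at 4 sites.

4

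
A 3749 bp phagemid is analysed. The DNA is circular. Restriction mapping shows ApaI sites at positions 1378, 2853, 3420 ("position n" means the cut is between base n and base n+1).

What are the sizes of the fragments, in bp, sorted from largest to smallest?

1707, 1475, 567 bp

Circular molecule, 3 cuts → 3 fragments:
  2853 − 1378 = 1475 bp
  3420 − 2853 = 567 bp
  wrap: 3749 − 3420 + 1378 = 1707 bp
Sorted largest to smallest: 1707, 1475, 567 bp.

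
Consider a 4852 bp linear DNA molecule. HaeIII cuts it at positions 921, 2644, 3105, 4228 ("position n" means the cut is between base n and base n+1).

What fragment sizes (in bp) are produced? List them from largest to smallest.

1723, 1123, 921, 624, 461 bp

Linear molecule, 4 cuts → 5 fragments:
  921 − 0 = 921 bp
  2644 − 921 = 1723 bp
  3105 − 2644 = 461 bp
  4228 − 3105 = 1123 bp
  4852 − 4228 = 624 bp
Sorted largest to smallest: 1723, 1123, 921, 624, 461 bp.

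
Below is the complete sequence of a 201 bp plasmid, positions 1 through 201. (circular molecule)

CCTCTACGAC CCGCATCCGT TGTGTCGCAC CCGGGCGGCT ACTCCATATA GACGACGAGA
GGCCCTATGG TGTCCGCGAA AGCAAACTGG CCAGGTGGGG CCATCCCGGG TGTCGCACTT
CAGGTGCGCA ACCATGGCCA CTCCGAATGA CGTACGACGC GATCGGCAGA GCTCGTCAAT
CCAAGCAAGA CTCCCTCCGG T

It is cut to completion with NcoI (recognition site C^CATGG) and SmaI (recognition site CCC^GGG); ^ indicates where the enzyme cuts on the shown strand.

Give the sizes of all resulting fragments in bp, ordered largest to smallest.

The NcoI site (CCATGG) starts at position 132.
NcoI cuts after the first base of each site, so after position 132.
SmaI sites (CCCGGG) start at positions 30, 105.
SmaI cuts after base 3 of each site, so after positions 32, 107.
Combined cut positions: 32, 107, 132.
Circular molecule, 3 cuts → 3 fragments:
  33–107 → 75 bp
  108–132 → 25 bp
  133–201 then 1–32 → 69 + 32 = 101 bp
Sorted largest to smallest: 101, 75, 25 bp.

101, 75, 25 bp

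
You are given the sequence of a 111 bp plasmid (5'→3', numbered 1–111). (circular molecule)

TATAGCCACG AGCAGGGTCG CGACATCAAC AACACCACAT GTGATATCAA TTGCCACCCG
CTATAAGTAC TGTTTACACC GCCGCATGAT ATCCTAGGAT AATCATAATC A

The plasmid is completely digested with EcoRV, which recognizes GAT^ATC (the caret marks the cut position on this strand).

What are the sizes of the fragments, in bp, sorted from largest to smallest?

66, 45 bp

EcoRV sites (GATATC) start at positions 43, 88.
EcoRV cuts after base 3 of each site, so after positions 45, 90.
Circular molecule, 2 cuts → 2 fragments:
  46–90 → 45 bp
  91–111 then 1–45 → 21 + 45 = 66 bp
Sorted largest to smallest: 66, 45 bp.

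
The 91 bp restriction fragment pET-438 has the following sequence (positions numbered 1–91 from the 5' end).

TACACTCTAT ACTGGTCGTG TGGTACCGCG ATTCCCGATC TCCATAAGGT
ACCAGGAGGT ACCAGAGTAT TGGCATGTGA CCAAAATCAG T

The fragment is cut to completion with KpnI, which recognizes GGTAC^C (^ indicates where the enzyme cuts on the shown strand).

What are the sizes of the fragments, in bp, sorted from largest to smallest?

29, 26, 26, 10 bp

KpnI sites (GGTACC) start at positions 22, 48, 58.
KpnI cuts after base 5 of each site (before the last base), so after positions 26, 52, 62.
Linear molecule, 3 cuts → 4 fragments:
  1–26 → 26 bp
  27–52 → 26 bp
  53–62 → 10 bp
  63–91 → 29 bp
Sorted largest to smallest: 29, 26, 26, 10 bp.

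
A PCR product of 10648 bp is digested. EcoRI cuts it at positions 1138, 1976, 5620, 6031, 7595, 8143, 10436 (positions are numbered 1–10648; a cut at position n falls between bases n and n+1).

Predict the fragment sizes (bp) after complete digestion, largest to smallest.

Linear molecule, 7 cuts → 8 fragments:
  1138 − 0 = 1138 bp
  1976 − 1138 = 838 bp
  5620 − 1976 = 3644 bp
  6031 − 5620 = 411 bp
  7595 − 6031 = 1564 bp
  8143 − 7595 = 548 bp
  10436 − 8143 = 2293 bp
  10648 − 10436 = 212 bp
Sorted largest to smallest: 3644, 2293, 1564, 1138, 838, 548, 411, 212 bp.

3644, 2293, 1564, 1138, 838, 548, 411, 212 bp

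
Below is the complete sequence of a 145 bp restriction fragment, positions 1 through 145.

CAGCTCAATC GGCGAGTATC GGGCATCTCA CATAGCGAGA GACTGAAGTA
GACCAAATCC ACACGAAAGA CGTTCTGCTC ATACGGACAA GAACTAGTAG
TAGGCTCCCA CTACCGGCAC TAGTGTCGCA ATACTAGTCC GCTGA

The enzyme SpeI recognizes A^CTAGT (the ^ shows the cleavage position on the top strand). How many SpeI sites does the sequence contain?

3

ACTAGT occurs starting at positions 93, 119, 133.
SpeI cuts at 3 sites.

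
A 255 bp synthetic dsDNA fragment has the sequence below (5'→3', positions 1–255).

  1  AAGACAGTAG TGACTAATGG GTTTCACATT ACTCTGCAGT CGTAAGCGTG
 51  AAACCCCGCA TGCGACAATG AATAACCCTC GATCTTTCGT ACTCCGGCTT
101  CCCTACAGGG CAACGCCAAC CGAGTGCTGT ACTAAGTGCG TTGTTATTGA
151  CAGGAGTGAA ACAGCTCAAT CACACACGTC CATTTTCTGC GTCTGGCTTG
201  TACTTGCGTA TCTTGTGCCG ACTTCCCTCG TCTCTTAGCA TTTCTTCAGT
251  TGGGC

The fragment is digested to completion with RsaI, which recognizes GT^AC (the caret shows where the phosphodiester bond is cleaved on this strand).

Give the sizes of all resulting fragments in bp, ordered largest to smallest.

RsaI sites (GTAC) start at positions 89, 129, 200.
RsaI cuts after base 2 of each site, so after positions 90, 130, 201.
Linear molecule, 3 cuts → 4 fragments:
  1–90 → 90 bp
  91–130 → 40 bp
  131–201 → 71 bp
  202–255 → 54 bp
Sorted largest to smallest: 90, 71, 54, 40 bp.

90, 71, 54, 40 bp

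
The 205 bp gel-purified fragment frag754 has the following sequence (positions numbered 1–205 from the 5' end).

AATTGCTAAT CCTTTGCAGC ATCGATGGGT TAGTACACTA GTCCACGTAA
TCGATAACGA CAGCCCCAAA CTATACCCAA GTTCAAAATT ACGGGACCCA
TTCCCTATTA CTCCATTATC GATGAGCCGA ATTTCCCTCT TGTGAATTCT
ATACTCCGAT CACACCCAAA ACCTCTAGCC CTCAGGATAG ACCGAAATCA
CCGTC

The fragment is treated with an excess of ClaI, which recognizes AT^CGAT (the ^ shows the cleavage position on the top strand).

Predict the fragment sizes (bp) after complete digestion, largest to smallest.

86, 68, 29, 22 bp

ClaI sites (ATCGAT) start at positions 21, 50, 118.
ClaI cuts after base 2 of each site, so after positions 22, 51, 119.
Linear molecule, 3 cuts → 4 fragments:
  1–22 → 22 bp
  23–51 → 29 bp
  52–119 → 68 bp
  120–205 → 86 bp
Sorted largest to smallest: 86, 68, 29, 22 bp.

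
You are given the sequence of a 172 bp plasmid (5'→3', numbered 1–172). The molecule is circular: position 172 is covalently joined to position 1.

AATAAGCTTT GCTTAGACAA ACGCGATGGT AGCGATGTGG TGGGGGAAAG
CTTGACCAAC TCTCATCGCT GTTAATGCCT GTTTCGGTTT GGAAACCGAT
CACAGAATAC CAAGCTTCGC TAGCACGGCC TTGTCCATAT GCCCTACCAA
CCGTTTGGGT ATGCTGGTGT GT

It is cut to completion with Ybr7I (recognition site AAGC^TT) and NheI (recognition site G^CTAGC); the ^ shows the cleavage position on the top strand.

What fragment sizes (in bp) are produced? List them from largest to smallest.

64, 60, 44, 4 bp

Ybr7I sites (AAGCTT) start at positions 4, 48, 112.
Ybr7I cuts after base 4 of each site, so after positions 7, 51, 115.
The NheI site (GCTAGC) starts at position 119.
NheI cuts after the first base of each site, so after position 119.
Combined cut positions: 7, 51, 115, 119.
Circular molecule, 4 cuts → 4 fragments:
  8–51 → 44 bp
  52–115 → 64 bp
  116–119 → 4 bp
  120–172 then 1–7 → 53 + 7 = 60 bp
Sorted largest to smallest: 64, 60, 44, 4 bp.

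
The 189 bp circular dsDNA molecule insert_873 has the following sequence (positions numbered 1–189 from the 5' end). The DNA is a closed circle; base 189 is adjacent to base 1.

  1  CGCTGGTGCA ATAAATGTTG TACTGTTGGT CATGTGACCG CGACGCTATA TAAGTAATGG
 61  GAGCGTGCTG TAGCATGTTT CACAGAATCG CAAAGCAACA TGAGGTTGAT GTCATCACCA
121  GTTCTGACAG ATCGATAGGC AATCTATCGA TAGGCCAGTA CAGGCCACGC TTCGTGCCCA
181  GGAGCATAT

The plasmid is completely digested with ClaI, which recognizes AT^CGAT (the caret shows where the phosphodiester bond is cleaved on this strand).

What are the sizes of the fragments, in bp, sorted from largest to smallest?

ClaI sites (ATCGAT) start at positions 131, 146.
ClaI cuts after base 2 of each site, so after positions 132, 147.
Circular molecule, 2 cuts → 2 fragments:
  133–147 → 15 bp
  148–189 then 1–132 → 42 + 132 = 174 bp
Sorted largest to smallest: 174, 15 bp.

174, 15 bp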